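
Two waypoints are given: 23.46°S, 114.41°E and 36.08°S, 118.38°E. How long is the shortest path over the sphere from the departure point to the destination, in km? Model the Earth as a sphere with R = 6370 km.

Haversine: a = sin²(Δφ/2)+cos φ₁ cos φ₂ sin²(Δλ/2) = 0.01297;  σ = 2·atan2(√a,√(1−a))
σ = 13.078° → d = Rσ = 6370·0.22826 = 1454 km

1454 km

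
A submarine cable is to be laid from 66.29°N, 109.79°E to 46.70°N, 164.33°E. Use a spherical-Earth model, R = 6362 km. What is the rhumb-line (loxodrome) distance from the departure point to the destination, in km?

3911 km

Δψ = ln[tan(π/4+φ₂/2)/tan(π/4+φ₁/2)] = -0.6371;  Δφ = -0.3419 rad,  Δλ = +0.9519 rad
q = Δφ/Δψ = 0.5367
d = R·√(Δφ² + q²Δλ²) = 6362·0.61472 = 3911 km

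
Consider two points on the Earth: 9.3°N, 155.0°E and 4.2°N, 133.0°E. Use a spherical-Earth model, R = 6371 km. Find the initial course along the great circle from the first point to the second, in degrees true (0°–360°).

258.3°

N = sin Δλ·cos φ₂ = -0.3736;  D = cos φ₁ sin φ₂ − sin φ₁ cos φ₂ cos Δλ = -0.0772
initial course = atan2(N, D) = 258.33°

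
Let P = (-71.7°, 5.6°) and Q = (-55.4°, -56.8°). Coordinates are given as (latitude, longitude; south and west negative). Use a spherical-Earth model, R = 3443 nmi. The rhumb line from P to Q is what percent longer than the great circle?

Great circle: σ = 0.5274 rad → d_gc = Rσ = 1815.9 nmi
Rhumb: Δφ = +0.2845, Δλ = -1.0891, Δψ = +0.6595, q = Δφ/Δψ = 0.4314 → d_rh = R√(Δφ²+q²Δλ²) = 1891.1 nmi
Excess = (1891.1 − 1815.9) / 1815.9 = 75.2 / 1815.9 = 4.14% ≈ 4.1%

4.1%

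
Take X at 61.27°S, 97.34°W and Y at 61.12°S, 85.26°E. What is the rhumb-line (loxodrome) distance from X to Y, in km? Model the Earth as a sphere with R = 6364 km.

Δψ = ln[tan(π/4+φ₂/2)/tan(π/4+φ₁/2)] = +0.0054;  Δφ = +0.0026 rad,  Δλ = -3.0962 rad
q = Δφ/Δψ = 0.4818
d = R·√(Δφ² + q²Δλ²) = 6364·1.49185 = 9494 km

9494 km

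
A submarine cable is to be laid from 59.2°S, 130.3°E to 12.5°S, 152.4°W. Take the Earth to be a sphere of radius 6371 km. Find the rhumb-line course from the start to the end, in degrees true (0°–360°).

51.6°

Meridional parts: M(φ₁)=-1.2894, M(φ₂)=-0.2199 → ΔM = +1.0694;  Δλ = +1.3491 rad
tan C = Δλ / ΔM = +1.2615 → C = 51.60°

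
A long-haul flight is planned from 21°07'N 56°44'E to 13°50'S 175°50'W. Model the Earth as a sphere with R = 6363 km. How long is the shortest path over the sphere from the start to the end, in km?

14387 km

Haversine: a = sin²(Δφ/2)+cos φ₁ cos φ₂ sin²(Δλ/2) = 0.81836;  σ = 2·atan2(√a,√(1−a))
σ = 129.547° → d = Rσ = 6363·2.26103 = 14387 km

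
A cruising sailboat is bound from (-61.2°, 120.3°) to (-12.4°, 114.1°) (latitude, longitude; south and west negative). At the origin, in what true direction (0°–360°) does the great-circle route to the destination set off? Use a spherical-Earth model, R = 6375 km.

θ = atan2( sin Δλ·cos φ₂ ,  cos φ₁ sin φ₂ − sin φ₁ cos φ₂ cos Δλ )
  = atan2(-0.1055, +0.7474) = 351.97°

352.0°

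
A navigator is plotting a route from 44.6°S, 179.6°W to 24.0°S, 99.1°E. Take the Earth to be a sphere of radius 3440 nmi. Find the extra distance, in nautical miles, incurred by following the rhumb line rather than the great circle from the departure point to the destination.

Great circle: cos σ = sin φ₁ sin φ₂ + cos φ₁ cos φ₂ cos Δλ,  σ = 1.1767 rad → d_gc = 4047.819 nmi
Rhumb line: Δψ = +0.4398, q = Δφ/Δψ = 0.8174, d_rh = R√(Δφ²+q²Δλ²) = 4177.325 nmi
Excess = 4177.325 − 4047.819 = 129.506 ≈ 130 nmi

130 nmi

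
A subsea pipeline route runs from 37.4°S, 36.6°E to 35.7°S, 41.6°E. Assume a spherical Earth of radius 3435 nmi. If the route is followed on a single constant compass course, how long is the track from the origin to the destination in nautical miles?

Rhumb course C = atan2(Δλ, Δψ) with Δψ = ln[tan(π/4+φ₂/2)/tan(π/4+φ₁/2)] = +0.0369, Δλ = +0.0873 → C = 67.06°
d = R·|Δφ| / |cos C| = 3435·0.02967 / 0.38979 = 261 nmi

261 nmi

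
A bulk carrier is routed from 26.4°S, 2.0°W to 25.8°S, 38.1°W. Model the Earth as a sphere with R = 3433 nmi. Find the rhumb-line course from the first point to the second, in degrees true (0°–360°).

Δψ = ln[tan(π/4+φ₂/2)/tan(π/4+φ₁/2)] = +0.0117
Δλ = -0.6301 rad (taken the short way round)
course = atan2(Δλ, Δψ) = 271.06°

271.1°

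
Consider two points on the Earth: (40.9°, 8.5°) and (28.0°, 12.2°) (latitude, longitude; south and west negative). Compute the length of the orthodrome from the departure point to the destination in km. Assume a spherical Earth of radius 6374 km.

cos σ = sin φ₁ sin φ₂ + cos φ₁ cos φ₂ cos Δλ
      = sin(40.90°)sin(28.00°) + cos(40.90°)cos(28.00°)cos(3.70°) = 0.9734
σ = 13.252° → d = Rσ = 6374·0.23130 = 1474 km

1474 km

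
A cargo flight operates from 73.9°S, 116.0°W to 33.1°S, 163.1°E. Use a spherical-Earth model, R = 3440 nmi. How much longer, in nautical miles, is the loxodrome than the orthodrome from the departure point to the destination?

201 nmi

Great circle: cos σ = sin φ₁ sin φ₂ + cos φ₁ cos φ₂ cos Δλ,  σ = 0.9747 rad → d_gc = 3352.9 nmi
Rhumb line: Δψ = +1.3431, q = Δφ/Δψ = 0.5302, d_rh = R√(Δφ²+q²Δλ²) = 3554.1 nmi
Excess = 3554.1 − 3352.9 = 201.2 ≈ 201 nmi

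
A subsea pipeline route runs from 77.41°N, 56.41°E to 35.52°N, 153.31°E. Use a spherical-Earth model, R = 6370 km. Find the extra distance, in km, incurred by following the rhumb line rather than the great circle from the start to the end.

587 km

Great circle: cos σ = sin φ₁ sin φ₂ + cos φ₁ cos φ₂ cos Δλ,  σ = 0.9936 rad → d_gc = 6329.0 km
Rhumb line: Δψ = -1.5405, q = Δφ/Δψ = 0.4746, d_rh = R√(Δφ²+q²Δλ²) = 6916.1 km
Excess = 6916.1 − 6329.0 = 587.1 ≈ 587 km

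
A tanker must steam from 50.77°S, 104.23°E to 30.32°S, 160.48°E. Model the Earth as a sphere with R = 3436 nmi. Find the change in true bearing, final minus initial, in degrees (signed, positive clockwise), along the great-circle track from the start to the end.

At departure: θ₁ = atan2(sin Δλ cos φ₂, cos φ₁ sin φ₂ − sin φ₁ cos φ₂ cos Δλ) = 85.84°
At arrival: θ₂ = atan2(sin Δλ cos φ₁, −cos φ₂ sin φ₁ + sin φ₂ cos φ₁ cos Δλ) = 46.95°
Δθ = θ₂ − θ₁ = -38.9°

-38.9°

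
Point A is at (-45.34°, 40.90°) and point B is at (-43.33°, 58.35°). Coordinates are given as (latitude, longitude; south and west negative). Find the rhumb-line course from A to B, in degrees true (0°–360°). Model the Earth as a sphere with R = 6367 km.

Meridional parts: M(φ₁)=-0.8898, M(φ₂)=-0.8407 → ΔM = +0.0491;  Δλ = +0.3046 rad
tan C = Δλ / ΔM = +6.2087 → C = 80.85°

80.9°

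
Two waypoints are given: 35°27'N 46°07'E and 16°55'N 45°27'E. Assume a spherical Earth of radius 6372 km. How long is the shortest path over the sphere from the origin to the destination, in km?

2062 km

cos σ = sin φ₁ sin φ₂ + cos φ₁ cos φ₂ cos Δλ
      = sin(35.45°)sin(16.92°) + cos(35.45°)cos(16.92°)cos(-0.67°) = 0.9481
σ = 18.543° → d = Rσ = 6372·0.32363 = 2062 km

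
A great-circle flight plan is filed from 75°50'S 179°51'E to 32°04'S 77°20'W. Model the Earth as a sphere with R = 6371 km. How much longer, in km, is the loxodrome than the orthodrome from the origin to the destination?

707 km

Great circle: cos σ = sin φ₁ sin φ₂ + cos φ₁ cos φ₂ cos Δλ,  σ = 1.0829 rad → d_gc = 6899.3 km
Rhumb line: Δψ = +1.4940, q = Δφ/Δψ = 0.5113, d_rh = R√(Δφ²+q²Δλ²) = 7606.3 km
Excess = 7606.3 − 6899.3 = 707.0 ≈ 707 km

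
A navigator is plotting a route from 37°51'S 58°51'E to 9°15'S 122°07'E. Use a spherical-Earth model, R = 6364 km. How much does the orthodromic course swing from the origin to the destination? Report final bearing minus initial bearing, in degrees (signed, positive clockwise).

At departure: θ₁ = atan2(sin Δλ cos φ₂, cos φ₁ sin φ₂ − sin φ₁ cos φ₂ cos Δλ) = 80.63°
At arrival: θ₂ = atan2(sin Δλ cos φ₁, −cos φ₂ sin φ₁ + sin φ₂ cos φ₁ cos Δλ) = 52.12°
Δθ = θ₂ − θ₁ = -28.5°

-28.5°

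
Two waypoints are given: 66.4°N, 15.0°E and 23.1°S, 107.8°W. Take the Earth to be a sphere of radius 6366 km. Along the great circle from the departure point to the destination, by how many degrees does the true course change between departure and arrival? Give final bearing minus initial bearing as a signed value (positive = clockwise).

-87.2°

Initial bearing θ₁ = atan2(sin Δλ cos φ₂, cos φ₁ sin φ₂ − sin φ₁ cos φ₂ cos Δλ) = 291.18°
Final bearing θ₂ = (initial bearing from the destination back to the start) + 180° = 203.94°
Δθ = θ₂ − θ₁ = -87.2°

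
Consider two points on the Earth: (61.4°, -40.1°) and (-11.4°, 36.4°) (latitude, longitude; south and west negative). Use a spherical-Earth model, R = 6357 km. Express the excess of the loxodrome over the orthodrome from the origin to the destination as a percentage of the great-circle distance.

Great circle: σ = 1.6348 rad → d_gc = Rσ = 10392.7 km
Rhumb: Δφ = -1.2706, Δλ = +1.3352, Δψ = -1.5672, q = Δφ/Δψ = 0.8108 → d_rh = R√(Δφ²+q²Δλ²) = 10611.1 km
Excess = (10611.1 − 10392.7) / 10392.7 = 218.4 / 10392.7 = 2.10% ≈ 2.1%

2.1%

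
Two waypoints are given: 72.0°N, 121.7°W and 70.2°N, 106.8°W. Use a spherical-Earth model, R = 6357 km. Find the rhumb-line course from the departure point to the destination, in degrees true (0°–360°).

110.5°

Δψ = ln[tan(π/4+φ₂/2)/tan(π/4+φ₁/2)] = -0.0971
Δλ = +0.2601 rad (taken the short way round)
course = atan2(Δλ, Δψ) = 110.47°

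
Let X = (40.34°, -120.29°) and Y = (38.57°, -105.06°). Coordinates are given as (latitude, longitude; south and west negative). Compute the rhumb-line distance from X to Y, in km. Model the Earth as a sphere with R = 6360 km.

1320 km

Δψ = ln[tan(π/4+φ₂/2)/tan(π/4+φ₁/2)] = -0.0400;  Δφ = -0.0309 rad,  Δλ = +0.2658 rad
q = Δφ/Δψ = 0.7721
d = R·√(Δφ² + q²Δλ²) = 6360·0.20753 = 1320 km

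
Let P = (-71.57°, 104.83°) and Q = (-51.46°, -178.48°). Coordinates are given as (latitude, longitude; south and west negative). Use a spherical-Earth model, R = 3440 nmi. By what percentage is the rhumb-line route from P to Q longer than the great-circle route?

6.2%

Great circle: σ = 0.6642 rad → d_gc = Rσ = 2284.9 nmi
Rhumb: Δφ = +0.3510, Δλ = +1.3385, Δψ = +0.7678, q = Δφ/Δψ = 0.4571 → d_rh = R√(Δφ²+q²Δλ²) = 2426.6 nmi
Excess = (2426.6 − 2284.9) / 2284.9 = 141.7 / 2284.9 = 6.20% ≈ 6.2%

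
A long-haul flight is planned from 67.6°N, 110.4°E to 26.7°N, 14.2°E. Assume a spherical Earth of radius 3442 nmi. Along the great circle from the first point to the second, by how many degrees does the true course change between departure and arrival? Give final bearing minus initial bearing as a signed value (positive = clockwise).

Initial bearing θ₁ = atan2(sin Δλ cos φ₂, cos φ₁ sin φ₂ − sin φ₁ cos φ₂ cos Δλ) = 286.34°
Final bearing θ₂ = (initial bearing from the destination back to the start) + 180° = 204.16°
Δθ = θ₂ − θ₁ = -82.2°

-82.2°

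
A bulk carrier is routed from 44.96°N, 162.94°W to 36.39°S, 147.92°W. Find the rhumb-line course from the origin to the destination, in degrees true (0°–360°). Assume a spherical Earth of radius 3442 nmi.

170.5°

Δψ = ln[tan(π/4+φ₂/2)/tan(π/4+φ₁/2)] = -1.5631
Δλ = +0.2621 rad (taken the short way round)
course = atan2(Δλ, Δψ) = 170.48°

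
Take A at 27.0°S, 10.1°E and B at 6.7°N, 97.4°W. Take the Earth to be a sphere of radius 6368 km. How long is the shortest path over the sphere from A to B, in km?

cos σ = sin φ₁ sin φ₂ + cos φ₁ cos φ₂ cos Δλ
      = sin(-27.00°)sin(6.70°) + cos(-27.00°)cos(6.70°)cos(-107.50°) = -0.3191
σ = 108.607° → d = Rσ = 6368·1.89554 = 12071 km

12071 km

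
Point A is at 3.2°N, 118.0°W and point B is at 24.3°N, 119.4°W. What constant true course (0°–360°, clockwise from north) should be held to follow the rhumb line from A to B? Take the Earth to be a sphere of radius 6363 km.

Meridional parts: M(φ₁)=+0.0559, M(φ₂)=+0.4374 → ΔM = +0.3816;  Δλ = -0.0244 rad
tan C = Δλ / ΔM = -0.0640 → C = 356.34°

356.3°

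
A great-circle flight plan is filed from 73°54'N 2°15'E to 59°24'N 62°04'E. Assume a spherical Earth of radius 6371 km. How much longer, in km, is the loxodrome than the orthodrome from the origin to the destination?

Great circle: cos σ = sin φ₁ sin φ₂ + cos φ₁ cos φ₂ cos Δλ,  σ = 0.4557 rad → d_gc = 2903.2 km
Rhumb line: Δψ = -0.6597, q = Δφ/Δψ = 0.3836, d_rh = R√(Δφ²+q²Δλ²) = 3018.1 km
Excess = 3018.1 − 2903.2 = 114.9 ≈ 115 km

115 km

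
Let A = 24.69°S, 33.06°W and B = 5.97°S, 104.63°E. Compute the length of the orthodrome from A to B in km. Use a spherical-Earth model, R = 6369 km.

cos σ = sin φ₁ sin φ₂ + cos φ₁ cos φ₂ cos Δλ
      = sin(-24.69°)sin(-5.97°) + cos(-24.69°)cos(-5.97°)cos(137.69°) = -0.6248
σ = 128.669° → d = Rσ = 6369·2.24570 = 14303 km

14303 km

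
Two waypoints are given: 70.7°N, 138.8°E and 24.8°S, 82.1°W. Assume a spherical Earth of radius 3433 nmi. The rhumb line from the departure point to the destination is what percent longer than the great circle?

10.2%

Great circle: σ = 2.2429 rad → d_gc = Rσ = 7700.0 nmi
Rhumb: Δφ = -1.6668, Δλ = +2.4278, Δψ = -2.2188, q = Δφ/Δψ = 0.7512 → d_rh = R√(Δφ²+q²Δλ²) = 8481.9 nmi
Excess = (8481.9 − 7700.0) / 7700.0 = 781.9 / 7700.0 = 10.155% ≈ 10.2%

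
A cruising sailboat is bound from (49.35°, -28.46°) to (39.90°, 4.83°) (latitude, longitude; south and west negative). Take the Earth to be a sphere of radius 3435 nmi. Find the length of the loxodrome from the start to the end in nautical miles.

Rhumb course C = atan2(Δλ, Δψ) with Δψ = ln[tan(π/4+φ₂/2)/tan(π/4+φ₁/2)] = -0.2325, Δλ = +0.5810 → C = 111.81°
d = R·|Δφ| / |cos C| = 3435·0.16493 / 0.37154 = 1525 nmi

1525 nmi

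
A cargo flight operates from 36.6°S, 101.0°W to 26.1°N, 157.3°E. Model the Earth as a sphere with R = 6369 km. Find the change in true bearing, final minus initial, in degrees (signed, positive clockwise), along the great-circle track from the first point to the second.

+15.0°

Initial bearing θ₁ = atan2(sin Δλ cos φ₂, cos φ₁ sin φ₂ − sin φ₁ cos φ₂ cos Δλ) = 285.54°
Final bearing θ₂ = (initial bearing from the destination back to the start) + 180° = 300.54°
Δθ = θ₂ − θ₁ = +15.0°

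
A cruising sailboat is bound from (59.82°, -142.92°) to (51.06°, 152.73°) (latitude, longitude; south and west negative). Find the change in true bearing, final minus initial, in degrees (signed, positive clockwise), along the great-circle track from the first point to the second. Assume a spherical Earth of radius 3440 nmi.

At departure: θ₁ = atan2(sin Δλ cos φ₂, cos φ₁ sin φ₂ − sin φ₁ cos φ₂ cos Δλ) = 285.38°
At arrival: θ₂ = atan2(sin Δλ cos φ₁, −cos φ₂ sin φ₁ + sin φ₂ cos φ₁ cos Δλ) = 230.46°
Δθ = θ₂ − θ₁ = -54.9°

-54.9°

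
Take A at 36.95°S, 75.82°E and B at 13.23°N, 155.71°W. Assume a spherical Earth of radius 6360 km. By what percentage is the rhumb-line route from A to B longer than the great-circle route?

Great circle: σ = 2.2415 rad → d_gc = Rσ = 14256.0 km
Rhumb: Δφ = +0.8758, Δλ = +2.2422, Δψ = +0.9279, q = Δφ/Δψ = 0.9439 → d_rh = R√(Δφ²+q²Δλ²) = 14567.2 km
Excess = (14567.2 − 14256.0) / 14256.0 = 311.2 / 14256.0 = 2.18% ≈ 2.2%

2.2%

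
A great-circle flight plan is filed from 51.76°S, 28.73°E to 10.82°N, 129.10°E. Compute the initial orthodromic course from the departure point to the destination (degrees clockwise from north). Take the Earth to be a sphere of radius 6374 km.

θ = atan2( sin Δλ·cos φ₂ ,  cos φ₁ sin φ₂ − sin φ₁ cos φ₂ cos Δλ )
  = atan2(+0.9662, -0.0227) = 91.34°

91.3°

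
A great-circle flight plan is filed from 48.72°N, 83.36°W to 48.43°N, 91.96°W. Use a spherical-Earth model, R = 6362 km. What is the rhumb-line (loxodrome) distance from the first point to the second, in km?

Rhumb course C = atan2(Δλ, Δψ) with Δψ = ln[tan(π/4+φ₂/2)/tan(π/4+φ₁/2)] = -0.0076, Δλ = -0.1501 → C = 267.08°
d = R·|Δφ| / |cos C| = 6362·0.00506 / 0.05090 = 633 km

633 km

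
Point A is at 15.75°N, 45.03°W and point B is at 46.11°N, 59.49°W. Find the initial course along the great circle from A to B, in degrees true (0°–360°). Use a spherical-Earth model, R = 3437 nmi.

341.3°

θ = atan2( sin Δλ·cos φ₂ ,  cos φ₁ sin φ₂ − sin φ₁ cos φ₂ cos Δλ )
  = atan2(-0.1731, +0.5114) = 341.30°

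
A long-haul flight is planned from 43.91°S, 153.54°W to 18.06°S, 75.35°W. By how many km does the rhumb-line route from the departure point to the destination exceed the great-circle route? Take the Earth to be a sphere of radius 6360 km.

192 km

Great circle: cos σ = sin φ₁ sin φ₂ + cos φ₁ cos φ₂ cos Δλ,  σ = 1.2077 rad → d_gc = 7680.86 km
Rhumb line: Δψ = +0.5342, q = Δφ/Δψ = 0.8446, d_rh = R√(Δφ²+q²Δλ²) = 7872.37 km
Excess = 7872.37 − 7680.86 = 191.51 ≈ 192 km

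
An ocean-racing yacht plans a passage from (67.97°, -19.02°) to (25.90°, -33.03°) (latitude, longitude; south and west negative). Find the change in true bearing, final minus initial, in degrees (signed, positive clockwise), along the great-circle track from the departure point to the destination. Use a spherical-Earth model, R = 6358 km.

Initial bearing θ₁ = atan2(sin Δλ cos φ₂, cos φ₁ sin φ₂ − sin φ₁ cos φ₂ cos Δλ) = 198.65°
Final bearing θ₂ = (initial bearing from the destination back to the start) + 180° = 187.66°
Δθ = θ₂ − θ₁ = -11.0°

-11.0°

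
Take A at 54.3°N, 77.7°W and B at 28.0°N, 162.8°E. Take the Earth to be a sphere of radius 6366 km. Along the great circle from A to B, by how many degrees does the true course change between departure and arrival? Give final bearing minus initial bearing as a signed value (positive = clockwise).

At departure: θ₁ = atan2(sin Δλ cos φ₂, cos φ₁ sin φ₂ − sin φ₁ cos φ₂ cos Δλ) = 309.21°
At arrival: θ₂ = atan2(sin Δλ cos φ₁, −cos φ₂ sin φ₁ + sin φ₂ cos φ₁ cos Δλ) = 210.80°
Δθ = θ₂ − θ₁ = -98.4°

-98.4°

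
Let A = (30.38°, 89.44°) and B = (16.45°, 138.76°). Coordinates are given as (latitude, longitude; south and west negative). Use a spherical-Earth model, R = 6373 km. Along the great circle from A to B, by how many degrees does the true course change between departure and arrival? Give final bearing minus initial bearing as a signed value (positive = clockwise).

+20.8°

At departure: θ₁ = atan2(sin Δλ cos φ₂, cos φ₁ sin φ₂ − sin φ₁ cos φ₂ cos Δλ) = 95.64°
At arrival: θ₂ = atan2(sin Δλ cos φ₁, −cos φ₂ sin φ₁ + sin φ₂ cos φ₁ cos Δλ) = 116.47°
Δθ = θ₂ − θ₁ = +20.8°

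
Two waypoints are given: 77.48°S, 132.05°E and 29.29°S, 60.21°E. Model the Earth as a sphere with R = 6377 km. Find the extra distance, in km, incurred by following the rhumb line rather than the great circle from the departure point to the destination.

Great circle: cos σ = sin φ₁ sin φ₂ + cos φ₁ cos φ₂ cos Δλ,  σ = 1.0045 rad → d_gc = 6405.6 km
Rhumb line: Δψ = +1.6750, q = Δφ/Δψ = 0.5021, d_rh = R√(Δφ²+q²Δλ²) = 6699.8 km
Excess = 6699.8 − 6405.6 = 294.2 ≈ 294 km

294 km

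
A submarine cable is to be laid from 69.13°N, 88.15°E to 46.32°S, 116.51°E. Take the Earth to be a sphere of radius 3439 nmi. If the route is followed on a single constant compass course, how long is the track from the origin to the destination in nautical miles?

7053 nmi

Δψ = ln[tan(π/4+φ₂/2)/tan(π/4+φ₁/2)] = -2.6063;  Δφ = -2.0150 rad,  Δλ = +0.4950 rad
q = Δφ/Δψ = 0.7731
d = R·√(Δφ² + q²Δλ²) = 3439·2.05100 = 7053 nmi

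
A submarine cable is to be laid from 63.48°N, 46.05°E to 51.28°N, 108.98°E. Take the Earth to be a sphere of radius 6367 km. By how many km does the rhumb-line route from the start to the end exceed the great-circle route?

Great circle: cos σ = sin φ₁ sin φ₂ + cos φ₁ cos φ₂ cos Δλ,  σ = 0.6002 rad → d_gc = 3821.5 km
Rhumb line: Δψ = -0.3995, q = Δφ/Δψ = 0.5330, d_rh = R√(Δφ²+q²Δλ²) = 3966.3 km
Excess = 3966.3 − 3821.5 = 144.8 ≈ 145 km

145 km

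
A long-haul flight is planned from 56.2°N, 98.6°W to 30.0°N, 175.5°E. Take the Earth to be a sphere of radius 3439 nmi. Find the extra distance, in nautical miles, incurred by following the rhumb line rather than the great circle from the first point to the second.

198 nmi

Great circle: cos σ = sin φ₁ sin φ₂ + cos φ₁ cos φ₂ cos Δλ,  σ = 1.1041 rad → d_gc = 3797.0 nmi
Rhumb line: Δψ = -0.6420, q = Δφ/Δψ = 0.7123, d_rh = R√(Δφ²+q²Δλ²) = 3994.9 nmi
Excess = 3994.9 − 3797.0 = 197.9 ≈ 198 nmi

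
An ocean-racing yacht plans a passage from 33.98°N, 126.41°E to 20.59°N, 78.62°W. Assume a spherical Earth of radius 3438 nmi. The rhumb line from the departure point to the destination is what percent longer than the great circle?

Great circle: σ = 2.1023 rad → d_gc = Rσ = 7227.6 nmi
Rhumb: Δφ = -0.2337, Δλ = +2.7047, Δψ = -0.2639, q = Δφ/Δψ = 0.8856 → d_rh = R√(Δφ²+q²Δλ²) = 8274.5 nmi
Excess = (8274.5 − 7227.6) / 7227.6 = 1046.9 / 7227.6 = 14.48% ≈ 14.5%

14.5%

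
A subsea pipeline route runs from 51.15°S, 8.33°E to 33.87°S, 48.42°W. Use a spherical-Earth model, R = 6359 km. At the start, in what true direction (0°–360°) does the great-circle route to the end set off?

θ = atan2( sin Δλ·cos φ₂ ,  cos φ₁ sin φ₂ − sin φ₁ cos φ₂ cos Δλ )
  = atan2(-0.6944, +0.0050) = 270.41°

270.4°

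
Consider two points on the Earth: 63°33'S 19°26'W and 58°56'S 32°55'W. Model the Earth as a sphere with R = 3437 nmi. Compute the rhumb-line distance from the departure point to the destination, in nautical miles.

Δψ = ln[tan(π/4+φ₂/2)/tan(π/4+φ₁/2)] = +0.1678;  Δφ = +0.0806 rad,  Δλ = -0.2353 rad
q = Δφ/Δψ = 0.4801
d = R·√(Δφ² + q²Δλ²) = 3437·0.13877 = 477 nmi

477 nmi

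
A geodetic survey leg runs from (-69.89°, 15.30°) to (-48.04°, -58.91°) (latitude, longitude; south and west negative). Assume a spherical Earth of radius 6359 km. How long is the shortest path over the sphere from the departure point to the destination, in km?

cos σ = sin φ₁ sin φ₂ + cos φ₁ cos φ₂ cos Δλ
      = sin(-69.89°)sin(-48.04°) + cos(-69.89°)cos(-48.04°)cos(-74.21°) = 0.7608
σ = 40.462° → d = Rσ = 6359·0.70620 = 4491 km

4491 km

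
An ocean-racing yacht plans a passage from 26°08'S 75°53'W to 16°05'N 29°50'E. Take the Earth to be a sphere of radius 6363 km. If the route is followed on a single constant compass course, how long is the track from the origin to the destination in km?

Δψ = ln[tan(π/4+φ₂/2)/tan(π/4+φ₁/2)] = +0.7573;  Δφ = +0.7368 rad,  Δλ = +1.8451 rad
q = Δφ/Δψ = 0.9730
d = R·√(Δφ² + q²Δλ²) = 6363·1.94060 = 12348 km

12348 km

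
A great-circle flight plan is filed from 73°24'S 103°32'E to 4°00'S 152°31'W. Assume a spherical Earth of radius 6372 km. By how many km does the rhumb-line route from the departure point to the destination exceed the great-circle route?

775 km

Great circle: cos σ = sin φ₁ sin φ₂ + cos φ₁ cos φ₂ cos Δλ,  σ = 1.5727 rad → d_gc = 10020.9 km
Rhumb line: Δψ = +1.8551, q = Δφ/Δψ = 0.6529, d_rh = R√(Δφ²+q²Δλ²) = 10795.7 km
Excess = 10795.7 − 10020.9 = 774.8 ≈ 775 km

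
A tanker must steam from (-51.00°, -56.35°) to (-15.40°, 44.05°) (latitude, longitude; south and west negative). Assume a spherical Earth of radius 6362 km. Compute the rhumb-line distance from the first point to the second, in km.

Rhumb course C = atan2(Δλ, Δψ) with Δψ = ln[tan(π/4+φ₂/2)/tan(π/4+φ₁/2)] = +0.7660, Δλ = +1.7523 → C = 66.39°
d = R·|Δφ| / |cos C| = 6362·0.62134 / 0.40056 = 9869 km

9869 km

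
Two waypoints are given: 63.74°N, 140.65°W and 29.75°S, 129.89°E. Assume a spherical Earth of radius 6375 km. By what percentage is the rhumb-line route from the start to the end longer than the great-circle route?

Great circle: σ = 2.0279 rad → d_gc = Rσ = 12928.1 km
Rhumb: Δφ = -1.6317, Δλ = -1.5614, Δψ = -1.9999, q = Δφ/Δψ = 0.8159 → d_rh = R√(Δφ²+q²Δλ²) = 13197.0 km
Excess = (13197.0 − 12928.1) / 12928.1 = 268.9 / 12928.1 = 2.08% ≈ 2.1%

2.1%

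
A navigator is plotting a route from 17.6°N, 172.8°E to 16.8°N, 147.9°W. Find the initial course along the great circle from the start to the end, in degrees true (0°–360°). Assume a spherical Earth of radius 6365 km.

85.1°

N = sin Δλ·cos φ₂ = +0.6063;  D = cos φ₁ sin φ₂ − sin φ₁ cos φ₂ cos Δλ = +0.0515
initial course = atan2(N, D) = 85.14°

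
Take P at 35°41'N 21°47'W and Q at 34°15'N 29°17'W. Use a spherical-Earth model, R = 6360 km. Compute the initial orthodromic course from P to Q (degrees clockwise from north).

259.0°

θ = atan2( sin Δλ·cos φ₂ ,  cos φ₁ sin φ₂ − sin φ₁ cos φ₂ cos Δλ )
  = atan2(-0.1079, -0.0209) = 259.04°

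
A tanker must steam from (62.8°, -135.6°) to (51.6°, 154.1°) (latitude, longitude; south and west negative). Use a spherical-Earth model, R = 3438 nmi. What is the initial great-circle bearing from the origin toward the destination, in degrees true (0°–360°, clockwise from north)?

286.4°

N = sin Δλ·cos φ₂ = -0.5848;  D = cos φ₁ sin φ₂ − sin φ₁ cos φ₂ cos Δλ = +0.1720
initial course = atan2(N, D) = 286.39°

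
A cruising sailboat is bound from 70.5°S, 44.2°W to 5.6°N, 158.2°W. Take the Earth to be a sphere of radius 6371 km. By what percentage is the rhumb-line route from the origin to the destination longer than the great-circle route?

8.1%

Great circle: σ = 1.7999 rad → d_gc = Rσ = 11467.2 km
Rhumb: Δφ = +1.3282, Δλ = -1.9897, Δψ = +1.8591, q = Δφ/Δψ = 0.7144 → d_rh = R√(Δφ²+q²Δλ²) = 12394.2 km
Excess = (12394.2 − 11467.2) / 11467.2 = 927.0 / 11467.2 = 8.08% ≈ 8.1%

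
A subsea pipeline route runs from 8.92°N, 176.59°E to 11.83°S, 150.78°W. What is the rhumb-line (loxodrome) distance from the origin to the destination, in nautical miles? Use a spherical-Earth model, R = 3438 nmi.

Rhumb course C = atan2(Δλ, Δψ) with Δψ = ln[tan(π/4+φ₂/2)/tan(π/4+φ₁/2)] = -0.3643, Δλ = +0.5695 → C = 122.60°
d = R·|Δφ| / |cos C| = 3438·0.36216 / 0.53883 = 2311 nmi

2311 nmi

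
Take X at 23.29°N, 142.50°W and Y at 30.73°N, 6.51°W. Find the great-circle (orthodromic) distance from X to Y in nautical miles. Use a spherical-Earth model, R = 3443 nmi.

6698 nmi

cos σ = sin φ₁ sin φ₂ + cos φ₁ cos φ₂ cos Δλ
      = sin(23.29°)sin(30.73°) + cos(23.29°)cos(30.73°)cos(135.99°) = -0.3658
σ = 111.458° → d = Rσ = 3443·1.94530 = 6698 nmi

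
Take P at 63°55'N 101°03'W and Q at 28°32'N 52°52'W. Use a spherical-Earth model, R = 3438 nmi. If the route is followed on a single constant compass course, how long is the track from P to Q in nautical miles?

2845 nmi

Δψ = ln[tan(π/4+φ₂/2)/tan(π/4+φ₁/2)] = -0.9426;  Δφ = -0.6176 rad,  Δλ = +0.8410 rad
q = Δφ/Δψ = 0.6551
d = R·√(Δφ² + q²Δλ²) = 3438·0.82760 = 2845 nmi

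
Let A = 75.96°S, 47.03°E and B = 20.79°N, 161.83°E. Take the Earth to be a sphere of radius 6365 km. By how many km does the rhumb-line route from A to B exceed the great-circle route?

955 km

Great circle: cos σ = sin φ₁ sin φ₂ + cos φ₁ cos φ₂ cos Δλ,  σ = 2.0258 rad → d_gc = 12894.3 km
Rhumb line: Δψ = +2.4655, q = Δφ/Δψ = 0.6849, d_rh = R√(Δφ²+q²Δλ²) = 13849.5 km
Excess = 13849.5 − 12894.3 = 955.2 ≈ 955 km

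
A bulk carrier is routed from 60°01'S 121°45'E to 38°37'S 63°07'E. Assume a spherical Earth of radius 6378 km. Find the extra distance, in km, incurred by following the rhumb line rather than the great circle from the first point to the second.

Great circle: cos σ = sin φ₁ sin φ₂ + cos φ₁ cos φ₂ cos Δλ,  σ = 0.7320 rad → d_gc = 4668.8 km
Rhumb line: Δψ = +0.5858, q = Δφ/Δψ = 0.6376, d_rh = R√(Δφ²+q²Δλ²) = 4794.9 km
Excess = 4794.9 − 4668.8 = 126.1 ≈ 126 km

126 km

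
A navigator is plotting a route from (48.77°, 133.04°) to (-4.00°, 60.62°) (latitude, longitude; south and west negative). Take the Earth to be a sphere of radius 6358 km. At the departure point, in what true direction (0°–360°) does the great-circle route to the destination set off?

254.0°

N = sin Δλ·cos φ₂ = -0.9510;  D = cos φ₁ sin φ₂ − sin φ₁ cos φ₂ cos Δλ = -0.2726
initial course = atan2(N, D) = 254.01°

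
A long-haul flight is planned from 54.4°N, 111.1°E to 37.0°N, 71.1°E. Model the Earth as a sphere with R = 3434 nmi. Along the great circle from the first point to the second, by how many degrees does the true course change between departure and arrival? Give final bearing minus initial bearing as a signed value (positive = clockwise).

Initial bearing θ₁ = atan2(sin Δλ cos φ₂, cos φ₁ sin φ₂ − sin φ₁ cos φ₂ cos Δλ) = 254.01°
Final bearing θ₂ = (initial bearing from the destination back to the start) + 180° = 224.48°
Δθ = θ₂ − θ₁ = -29.5°

-29.5°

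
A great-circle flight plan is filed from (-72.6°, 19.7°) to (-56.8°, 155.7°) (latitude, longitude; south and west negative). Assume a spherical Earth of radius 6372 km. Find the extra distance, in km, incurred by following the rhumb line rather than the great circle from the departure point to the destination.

1258 km

Great circle: cos σ = sin φ₁ sin φ₂ + cos φ₁ cos φ₂ cos Δλ,  σ = 0.8221 rad → d_gc = 5238.4 km
Rhumb line: Δψ = +0.6669, q = Δφ/Δψ = 0.4135, d_rh = R√(Δφ²+q²Δλ²) = 6496.3 km
Excess = 6496.3 − 5238.4 = 1257.9 ≈ 1258 km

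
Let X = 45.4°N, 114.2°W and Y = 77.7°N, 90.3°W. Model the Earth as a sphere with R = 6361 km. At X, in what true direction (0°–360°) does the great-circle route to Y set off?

9.0°

θ = atan2( sin Δλ·cos φ₂ ,  cos φ₁ sin φ₂ − sin φ₁ cos φ₂ cos Δλ )
  = atan2(+0.0863, +0.5474) = 8.96°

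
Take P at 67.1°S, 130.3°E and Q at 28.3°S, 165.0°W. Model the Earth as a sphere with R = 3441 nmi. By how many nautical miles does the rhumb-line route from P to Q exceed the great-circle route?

Great circle: cos σ = sin φ₁ sin φ₂ + cos φ₁ cos φ₂ cos Δλ,  σ = 0.9482 rad → d_gc = 3262.8 nmi
Rhumb line: Δψ = +1.0815, q = Δφ/Δψ = 0.6262, d_rh = R√(Δφ²+q²Δλ²) = 3369.0 nmi
Excess = 3369.0 − 3262.8 = 106.2 ≈ 106 nmi

106 nmi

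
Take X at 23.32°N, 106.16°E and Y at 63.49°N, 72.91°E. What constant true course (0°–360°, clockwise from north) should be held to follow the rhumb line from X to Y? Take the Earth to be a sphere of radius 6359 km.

Meridional parts: M(φ₁)=+0.4187, M(φ₂)=+1.4458 → ΔM = +1.0270;  Δλ = -0.5803 rad
tan C = Δλ / ΔM = -0.5650 → C = 330.53°

330.5°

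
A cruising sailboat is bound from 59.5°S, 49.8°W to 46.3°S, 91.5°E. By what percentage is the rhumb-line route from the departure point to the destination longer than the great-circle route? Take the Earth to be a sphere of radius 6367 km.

Great circle: σ = 1.2140 rad → d_gc = Rσ = 7729.6 km
Rhumb: Δφ = +0.2304, Δλ = +2.4662, Δψ = +0.3858, q = Δφ/Δψ = 0.5972 → d_rh = R√(Δφ²+q²Δλ²) = 9490.6 km
Excess = (9490.6 − 7729.6) / 7729.6 = 1761.0 / 7729.6 = 22.78% ≈ 22.8%

22.8%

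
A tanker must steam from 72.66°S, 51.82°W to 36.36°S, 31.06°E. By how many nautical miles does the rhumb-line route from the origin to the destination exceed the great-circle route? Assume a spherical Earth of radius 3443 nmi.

207 nmi

Great circle: cos σ = sin φ₁ sin φ₂ + cos φ₁ cos φ₂ cos Δλ,  σ = 0.9327 rad → d_gc = 3211.31 nmi
Rhumb line: Δψ = +1.1986, q = Δφ/Δψ = 0.5286, d_rh = R√(Δφ²+q²Δλ²) = 3418.79 nmi
Excess = 3418.79 − 3211.31 = 207.48 ≈ 207 nmi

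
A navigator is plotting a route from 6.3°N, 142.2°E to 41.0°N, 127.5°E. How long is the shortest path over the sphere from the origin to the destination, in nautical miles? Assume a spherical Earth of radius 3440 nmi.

2227 nmi

cos σ = sin φ₁ sin φ₂ + cos φ₁ cos φ₂ cos Δλ
      = sin(6.30°)sin(41.00°) + cos(6.30°)cos(41.00°)cos(-14.70°) = 0.7976
σ = 37.099° → d = Rσ = 3440·0.64751 = 2227 nmi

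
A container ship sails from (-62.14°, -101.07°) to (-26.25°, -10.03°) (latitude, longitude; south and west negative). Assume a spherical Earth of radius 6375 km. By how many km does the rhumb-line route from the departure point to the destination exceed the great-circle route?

Great circle: cos σ = sin φ₁ sin φ₂ + cos φ₁ cos φ₂ cos Δλ,  σ = 1.1773 rad → d_gc = 7505.3 km
Rhumb line: Δψ = +0.9191, q = Δφ/Δψ = 0.6815, d_rh = R√(Δφ²+q²Δλ²) = 7975.2 km
Excess = 7975.2 − 7505.3 = 469.9 ≈ 470 km

470 km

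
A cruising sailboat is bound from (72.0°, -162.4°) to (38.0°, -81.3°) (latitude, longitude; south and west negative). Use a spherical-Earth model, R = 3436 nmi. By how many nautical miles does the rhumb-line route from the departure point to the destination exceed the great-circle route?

Great circle: cos σ = sin φ₁ sin φ₂ + cos φ₁ cos φ₂ cos Δλ,  σ = 0.8980 rad → d_gc = 3085.4 nmi
Rhumb line: Δψ = -1.1247, q = Δφ/Δψ = 0.5276, d_rh = R√(Δφ²+q²Δλ²) = 3277.4 nmi
Excess = 3277.4 − 3085.4 = 192.0 ≈ 192 nmi

192 nmi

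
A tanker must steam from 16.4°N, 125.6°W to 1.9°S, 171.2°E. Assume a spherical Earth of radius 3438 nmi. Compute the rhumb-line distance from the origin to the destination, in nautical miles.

3903 nmi

Rhumb course C = atan2(Δλ, Δψ) with Δψ = ln[tan(π/4+φ₂/2)/tan(π/4+φ₁/2)] = -0.3234, Δλ = -1.1030 → C = 253.66°
d = R·|Δφ| / |cos C| = 3438·0.31940 / 0.28134 = 3903 nmi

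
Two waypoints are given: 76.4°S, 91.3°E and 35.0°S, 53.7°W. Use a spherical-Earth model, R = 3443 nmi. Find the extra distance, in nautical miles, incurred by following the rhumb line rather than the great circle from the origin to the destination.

951 nmi

Great circle: cos σ = sin φ₁ sin φ₂ + cos φ₁ cos φ₂ cos Δλ,  σ = 1.1596 rad → d_gc = 3992.5 nmi
Rhumb line: Δψ = +1.4738, q = Δφ/Δψ = 0.4903, d_rh = R√(Δφ²+q²Δλ²) = 4943.6 nmi
Excess = 4943.6 − 3992.5 = 951.1 ≈ 951 nmi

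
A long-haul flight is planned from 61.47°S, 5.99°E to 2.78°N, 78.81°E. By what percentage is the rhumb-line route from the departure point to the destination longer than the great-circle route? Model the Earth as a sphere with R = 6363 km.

Great circle: σ = 1.4723 rad → d_gc = Rσ = 9368.5 km
Rhumb: Δφ = +1.1214, Δλ = +1.2709, Δψ = +1.4180, q = Δφ/Δψ = 0.7908 → d_rh = R√(Δφ²+q²Δλ²) = 9581.9 km
Excess = (9581.9 − 9368.5) / 9368.5 = 213.4 / 9368.5 = 2.28% ≈ 2.3%

2.3%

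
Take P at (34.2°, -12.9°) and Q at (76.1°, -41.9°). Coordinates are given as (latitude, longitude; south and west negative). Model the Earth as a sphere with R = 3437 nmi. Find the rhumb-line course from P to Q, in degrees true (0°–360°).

Δψ = ln[tan(π/4+φ₂/2)/tan(π/4+φ₁/2)] = +1.4687
Δλ = -0.5061 rad (taken the short way round)
course = atan2(Δλ, Δψ) = 340.98°

341.0°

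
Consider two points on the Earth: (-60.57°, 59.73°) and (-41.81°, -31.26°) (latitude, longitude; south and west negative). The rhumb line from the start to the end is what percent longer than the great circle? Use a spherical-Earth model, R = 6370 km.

Great circle: σ = 0.9590 rad → d_gc = Rσ = 6109.1 km
Rhumb: Δφ = +0.3274, Δλ = -1.5881, Δψ = +0.5323, q = Δφ/Δψ = 0.6151 → d_rh = R√(Δφ²+q²Δλ²) = 6562.5 km
Excess = (6562.5 − 6109.1) / 6109.1 = 453.4 / 6109.1 = 7.42% ≈ 7.4%

7.4%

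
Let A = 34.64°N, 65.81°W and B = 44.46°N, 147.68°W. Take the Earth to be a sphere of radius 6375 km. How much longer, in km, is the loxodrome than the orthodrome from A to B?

Great circle: cos σ = sin φ₁ sin φ₂ + cos φ₁ cos φ₂ cos Δλ,  σ = 1.0688 rad → d_gc = 6813.6 km
Rhumb line: Δψ = +0.2229, q = Δφ/Δψ = 0.7688, d_rh = R√(Δφ²+q²Δλ²) = 7088.2 km
Excess = 7088.2 − 6813.6 = 274.6 ≈ 275 km

275 km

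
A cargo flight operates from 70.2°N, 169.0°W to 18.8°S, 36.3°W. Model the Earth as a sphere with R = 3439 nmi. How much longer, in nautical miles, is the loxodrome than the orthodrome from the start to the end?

Great circle: cos σ = sin φ₁ sin φ₂ + cos φ₁ cos φ₂ cos Δλ,  σ = 2.1184 rad → d_gc = 7285.3 nmi
Rhumb line: Δψ = -2.0798, q = Δφ/Δψ = 0.7469, d_rh = R√(Δφ²+q²Δλ²) = 7995.2 nmi
Excess = 7995.2 − 7285.3 = 709.9 ≈ 710 nmi

710 nmi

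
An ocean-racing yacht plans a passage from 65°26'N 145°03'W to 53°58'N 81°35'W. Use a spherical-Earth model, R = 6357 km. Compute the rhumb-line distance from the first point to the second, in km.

Rhumb course C = atan2(Δλ, Δψ) with Δψ = ln[tan(π/4+φ₂/2)/tan(π/4+φ₁/2)] = -0.4013, Δλ = +1.1077 → C = 109.91°
d = R·|Δφ| / |cos C| = 6357·0.20013 / 0.34062 = 3735 km

3735 km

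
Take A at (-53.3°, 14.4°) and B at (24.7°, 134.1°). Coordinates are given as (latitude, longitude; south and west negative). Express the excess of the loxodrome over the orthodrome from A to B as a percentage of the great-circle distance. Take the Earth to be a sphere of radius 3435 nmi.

3.0%

Great circle: σ = 2.2194 rad → d_gc = Rσ = 7623.5 nmi
Rhumb: Δφ = +1.3614, Δλ = +2.0892, Δψ = +1.5487, q = Δφ/Δψ = 0.8790 → d_rh = R√(Δφ²+q²Δλ²) = 7852.5 nmi
Excess = (7852.5 − 7623.5) / 7623.5 = 229.0 / 7623.5 = 3.00% ≈ 3.0%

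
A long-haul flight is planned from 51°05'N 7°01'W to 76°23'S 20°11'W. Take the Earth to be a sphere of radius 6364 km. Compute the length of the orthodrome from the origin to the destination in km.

cos σ = sin φ₁ sin φ₂ + cos φ₁ cos φ₂ cos Δλ
      = sin(51.08°)sin(-76.38°) + cos(51.08°)cos(-76.38°)cos(-13.17°) = -0.6122
σ = 127.748° → d = Rσ = 6364·2.22962 = 14189 km

14189 km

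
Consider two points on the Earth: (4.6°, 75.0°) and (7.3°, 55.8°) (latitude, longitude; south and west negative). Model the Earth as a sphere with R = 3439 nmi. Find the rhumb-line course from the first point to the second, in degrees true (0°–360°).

278.0°

Meridional parts: M(φ₁)=+0.0804, M(φ₂)=+0.1278 → ΔM = +0.0474;  Δλ = -0.3351 rad
tan C = Δλ / ΔM = -7.0721 → C = 278.05°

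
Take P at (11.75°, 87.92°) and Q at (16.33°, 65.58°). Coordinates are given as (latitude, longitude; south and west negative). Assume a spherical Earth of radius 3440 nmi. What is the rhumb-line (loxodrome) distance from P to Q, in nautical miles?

Δψ = ln[tan(π/4+φ₂/2)/tan(π/4+φ₁/2)] = +0.0824;  Δφ = +0.0799 rad,  Δλ = -0.3899 rad
q = Δφ/Δψ = 0.9698
d = R·√(Δφ² + q²Δλ²) = 3440·0.38650 = 1330 nmi

1330 nmi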